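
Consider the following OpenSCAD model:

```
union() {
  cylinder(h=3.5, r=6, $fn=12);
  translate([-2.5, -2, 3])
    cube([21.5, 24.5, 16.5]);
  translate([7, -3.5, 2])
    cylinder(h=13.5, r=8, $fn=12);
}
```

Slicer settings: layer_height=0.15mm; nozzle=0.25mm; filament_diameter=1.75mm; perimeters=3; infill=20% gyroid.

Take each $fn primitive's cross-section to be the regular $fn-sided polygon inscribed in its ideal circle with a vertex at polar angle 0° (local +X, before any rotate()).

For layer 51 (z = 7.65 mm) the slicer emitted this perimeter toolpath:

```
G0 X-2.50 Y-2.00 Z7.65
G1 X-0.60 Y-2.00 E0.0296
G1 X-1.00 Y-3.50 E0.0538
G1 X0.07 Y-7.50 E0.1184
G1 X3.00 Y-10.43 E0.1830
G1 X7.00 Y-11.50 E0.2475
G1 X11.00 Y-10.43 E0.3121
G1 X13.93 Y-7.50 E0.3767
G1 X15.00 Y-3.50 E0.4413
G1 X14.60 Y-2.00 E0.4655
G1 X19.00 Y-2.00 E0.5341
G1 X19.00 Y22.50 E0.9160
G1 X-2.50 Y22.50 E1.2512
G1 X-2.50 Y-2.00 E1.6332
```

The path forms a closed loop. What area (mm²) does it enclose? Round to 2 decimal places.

646.17 mm²

Apply the shoelace formula to the sequence of (X, Y) vertices; enclosed area = 646.17 mm².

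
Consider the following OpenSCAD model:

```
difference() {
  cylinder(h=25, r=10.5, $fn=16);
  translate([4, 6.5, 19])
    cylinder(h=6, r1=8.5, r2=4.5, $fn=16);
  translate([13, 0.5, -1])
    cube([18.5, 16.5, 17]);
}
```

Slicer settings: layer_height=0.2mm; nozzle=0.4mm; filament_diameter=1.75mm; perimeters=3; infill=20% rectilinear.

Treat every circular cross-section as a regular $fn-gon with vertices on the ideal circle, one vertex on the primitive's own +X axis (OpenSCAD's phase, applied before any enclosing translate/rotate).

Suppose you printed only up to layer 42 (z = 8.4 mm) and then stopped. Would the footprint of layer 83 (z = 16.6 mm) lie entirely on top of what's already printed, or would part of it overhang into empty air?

entirely on top

Compare the two slices. At z = 8.4: the cylinder: section is a regular 16-gon, circumradius r=10.5 (area = (16/2)·10.500²·sin(360°/16) = 337.53 mm²); the cone at (4, 6.5) is not intersected at this z (z outside [19, 25]); the cube at (13, 0.5) (footprint 18.5×16.5) is included at this height (area 305.25 mm²); After the difference (first − rest): starting from the r=10.5 cylinder (337.53 mm²), the 18.5×16.5 cube at (13, 0.5) misses the remaining region (no effect) — area = 337.53 mm². At z = 16.6: the r=10.5 cylinder contributes a regular 16-gon of circumradius 10.5 (area = (16/2)·10.500²·sin(360°/16) = 337.53 mm²); the cone at (4, 6.5) is not intersected at this z (z outside [19, 25]); the cube at (13, 0.5) is absent (z outside [-1, 16]); Subtracting the remaining from the first: none of the subtracted shapes is present at this height, so the r=10.5 cylinder is unchanged — area = 337.53 mm². Checking containment: the cross-section at z = 16.6 is a subset of the cross-section at z = 8.4.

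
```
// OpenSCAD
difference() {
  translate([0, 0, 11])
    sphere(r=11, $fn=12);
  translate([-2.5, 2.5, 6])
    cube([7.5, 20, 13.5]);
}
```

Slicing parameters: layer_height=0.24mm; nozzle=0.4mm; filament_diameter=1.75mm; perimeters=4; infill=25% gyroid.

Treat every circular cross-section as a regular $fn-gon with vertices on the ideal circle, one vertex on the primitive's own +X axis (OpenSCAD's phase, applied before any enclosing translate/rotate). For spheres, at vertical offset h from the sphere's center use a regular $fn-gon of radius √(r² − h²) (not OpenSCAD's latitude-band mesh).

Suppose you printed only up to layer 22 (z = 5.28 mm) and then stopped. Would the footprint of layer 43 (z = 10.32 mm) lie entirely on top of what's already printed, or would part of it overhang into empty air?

part overhangs

Compare the two slices. At z = 5.28: the r=11 sphere slices to a regular 12-gon of circumradius 9.396 (√(r²−h²) with h=5.72 from center) (area = (12/2)·9.396²·sin(360°/12) = 264.84 mm²); the cube at (-2.5, 2.5) does not reach this height (z outside [6, 19.5]); Subtracting the remaining from the first: none of the subtracted shapes is present at this height, so the r=11 sphere is unchanged — area = 264.84 mm². At z = 10.32: the r=11 sphere slices to a regular 12-gon of circumradius 10.979 (√(r²−h²) with h=0.68 from center) (area = (12/2)·10.979²·sin(360°/12) = 361.61 mm²); the cube at (-2.5, 2.5) is present — its section is the full 7.5×20 rectangle (area 150.00 mm²); Subtracting the remaining from the first: starting from the r=11 sphere (361.61 mm²), the 7.5×20 cube at (-2.5, 2.5) partially overlaps it — only the 59.41 mm² overlap (of its 150.00 mm²) is removed, clipping the outline — area = 302.21 mm². Checking containment: at z = 10.32 the cross-section extends beyond the z = 5.28 cross-section by about 84.86 mm².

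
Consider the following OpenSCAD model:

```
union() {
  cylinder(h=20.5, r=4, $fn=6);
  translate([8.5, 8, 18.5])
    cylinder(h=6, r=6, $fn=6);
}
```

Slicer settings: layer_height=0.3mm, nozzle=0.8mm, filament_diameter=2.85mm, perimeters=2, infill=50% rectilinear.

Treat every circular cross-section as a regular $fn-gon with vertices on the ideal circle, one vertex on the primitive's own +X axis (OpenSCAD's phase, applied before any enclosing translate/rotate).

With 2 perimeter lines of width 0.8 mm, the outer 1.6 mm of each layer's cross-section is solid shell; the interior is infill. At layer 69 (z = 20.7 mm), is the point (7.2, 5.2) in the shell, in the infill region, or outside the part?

infill

At z = 20.7 mm: the cylinder is not intersected at this z (z outside [0, 20.5]); the cylinder at (8.5, 8): section is a regular 6-gon, circumradius r=6; Combining (union): only the r=6 cylinder at (8.5, 8) is present, so the union is just that shape — 1 connected region. Overall, the cross-section is a single solid region. The nearest boundary edge runs (5.50, 2.80)→(11.50, 2.80); distance from the point to it = 2.40 mm. The point is inside the cross-section and 2.40 mm from the nearest boundary — more than the 1.6 mm shell width (2 × 0.8), so it's in the infill interior.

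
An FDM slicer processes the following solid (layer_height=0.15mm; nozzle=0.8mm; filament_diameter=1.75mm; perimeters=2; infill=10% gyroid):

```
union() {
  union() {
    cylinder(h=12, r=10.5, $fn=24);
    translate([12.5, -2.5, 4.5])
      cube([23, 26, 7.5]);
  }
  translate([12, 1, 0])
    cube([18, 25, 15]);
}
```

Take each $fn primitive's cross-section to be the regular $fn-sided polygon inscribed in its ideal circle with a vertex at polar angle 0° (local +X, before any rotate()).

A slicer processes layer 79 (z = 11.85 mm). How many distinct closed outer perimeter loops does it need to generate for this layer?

2

At z = 11.85 mm: the cylinder: section is a regular 24-gon, circumradius r=10.5; the cube at (12.5, -2.5) is present — its section is the full 23×26 rectangle; Merging all regions: the 2 present regions are separate (no shared area or edge), so areas and boundary lengths simply add and each stays a separate island — 2 connected regions; the cube at (12, 1) is present — its section is the full 18×25 rectangle; Combining (union): the regions partially overlap (shared area 393.75 mm²), so overlapping operands fuse into one piece — 2 connected regions. The result has 2 disconnected regions.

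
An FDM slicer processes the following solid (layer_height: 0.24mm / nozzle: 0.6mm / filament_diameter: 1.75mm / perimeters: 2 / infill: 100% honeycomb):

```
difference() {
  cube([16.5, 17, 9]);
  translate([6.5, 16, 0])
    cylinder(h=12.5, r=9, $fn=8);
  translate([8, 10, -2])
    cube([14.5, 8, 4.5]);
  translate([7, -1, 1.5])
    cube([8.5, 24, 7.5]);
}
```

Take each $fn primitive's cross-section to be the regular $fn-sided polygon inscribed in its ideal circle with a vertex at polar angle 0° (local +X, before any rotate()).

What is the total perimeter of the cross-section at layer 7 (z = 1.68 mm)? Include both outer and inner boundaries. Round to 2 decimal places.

53.96 mm

At z = 1.68 mm: the 16.5×17 cube contributes its full rectangle (perimeter 67.00 mm); the cylinder at (6.5, 16): section is a regular 8-gon, circumradius r=9 (perimeter = 2·8·9.000·sin(180°/8) = 55.11 mm); the 14.5×8 cube at (8, 10) contributes its full rectangle (perimeter 45.00 mm); the cube at (7, -1) is present — its section is the full 8.5×24 rectangle (perimeter 65.00 mm); After the difference (first − rest): starting from the 16.5×17 cube, the r=9 cylinder at (6.5, 16) partially overlaps it — only the 122.30 mm² overlap (of its 229.10 mm²) is removed, clipping the outline; the 14.5×8 cube at (8, 10) partially overlaps it — only the 14.66 mm² overlap (of its 116.00 mm²) is removed, clipping the outline; the 8.5×24 cube at (7, -1) partially overlaps it — only the 75.72 mm² overlap (of its 204.00 mm²) is removed, clipping the outline — boundary = 53.96 mm. Overall, the cross-section has 2 separate islands. Total boundary length (outer) = 53.96 mm.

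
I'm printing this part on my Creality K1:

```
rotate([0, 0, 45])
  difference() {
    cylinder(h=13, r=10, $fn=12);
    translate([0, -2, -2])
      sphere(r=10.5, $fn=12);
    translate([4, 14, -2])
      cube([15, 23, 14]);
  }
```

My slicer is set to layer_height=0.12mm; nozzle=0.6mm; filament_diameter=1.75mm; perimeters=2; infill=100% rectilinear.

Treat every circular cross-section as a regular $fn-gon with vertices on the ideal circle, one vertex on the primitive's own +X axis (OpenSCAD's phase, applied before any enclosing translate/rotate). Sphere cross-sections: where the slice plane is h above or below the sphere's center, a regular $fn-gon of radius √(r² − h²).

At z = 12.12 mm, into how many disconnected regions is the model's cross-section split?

1

At z = 12.12 mm: the r=10 cylinder gives a regular 12-gon of circumradius 10 (constant along its height); the sphere at (0, -2) is absent (|z−center|=14.120 > r=10.5); the cube at (4, 14) does not reach this height (z outside [-2, 12]); After the difference (first − rest): none of the subtracted shapes is present at this height, so the r=10 cylinder is unchanged — 1 connected region; (rotated 45° about Z; rotation is an isometry so areas/perimeters/island counts are preserved). The result has 1 disconnected region.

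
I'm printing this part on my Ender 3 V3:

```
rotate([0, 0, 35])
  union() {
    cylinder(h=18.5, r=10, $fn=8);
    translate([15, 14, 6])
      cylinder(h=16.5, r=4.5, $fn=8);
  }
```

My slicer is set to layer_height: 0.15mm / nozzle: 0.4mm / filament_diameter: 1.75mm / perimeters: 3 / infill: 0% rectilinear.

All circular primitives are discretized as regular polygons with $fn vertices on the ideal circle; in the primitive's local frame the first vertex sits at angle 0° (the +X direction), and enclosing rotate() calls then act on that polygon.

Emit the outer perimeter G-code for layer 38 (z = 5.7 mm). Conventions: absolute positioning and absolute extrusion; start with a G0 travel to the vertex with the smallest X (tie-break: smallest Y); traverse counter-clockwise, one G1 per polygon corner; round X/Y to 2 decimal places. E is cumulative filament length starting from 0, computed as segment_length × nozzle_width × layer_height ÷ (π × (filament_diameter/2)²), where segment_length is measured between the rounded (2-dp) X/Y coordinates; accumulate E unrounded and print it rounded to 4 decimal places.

At z = 5.7 mm: the r=10 cylinder gives a regular 8-gon of circumradius 10 (constant along its height); the cylinder at (15, 14) is absent (z outside [6, 22.5]); Combining (union): only the r=10 cylinder is present, so the union is just that shape — 1 connected region; (rotated 35° about Z; rotation is an isometry so areas/perimeters/island counts are preserved). The outline is a single polygon with 8 vertices. Extrusion per mm of travel: 0.4 × 0.15 / (π × 0.875²) = 0.024945. Accumulating E over each segment gives final E = 1.5277.

G0 X-9.85 Y1.74 Z5.70
G1 X-8.19 Y-5.74 E0.1911
G1 X-1.74 Y-9.85 E0.3819
G1 X5.74 Y-8.19 E0.5730
G1 X9.85 Y-1.74 E0.7638
G1 X8.19 Y5.74 E0.9550
G1 X1.74 Y9.85 E1.1457
G1 X-5.74 Y8.19 E1.3369
G1 X-9.85 Y1.74 E1.5277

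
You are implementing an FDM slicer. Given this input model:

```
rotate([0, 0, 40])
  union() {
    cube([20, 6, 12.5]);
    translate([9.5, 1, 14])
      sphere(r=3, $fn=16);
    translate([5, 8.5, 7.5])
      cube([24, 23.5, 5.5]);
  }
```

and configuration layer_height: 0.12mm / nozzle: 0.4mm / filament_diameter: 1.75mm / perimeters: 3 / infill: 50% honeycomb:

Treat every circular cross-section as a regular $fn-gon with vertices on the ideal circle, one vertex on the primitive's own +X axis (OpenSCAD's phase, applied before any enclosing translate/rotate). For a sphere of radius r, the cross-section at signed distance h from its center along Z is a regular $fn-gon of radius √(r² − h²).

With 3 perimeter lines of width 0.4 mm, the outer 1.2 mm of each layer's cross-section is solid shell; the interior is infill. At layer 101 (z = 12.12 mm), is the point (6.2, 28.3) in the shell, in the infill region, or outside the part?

At z = 12.12 mm: the cube (footprint 20×6) is included at this height; the r=3 sphere at (9.5, 1) slices to a regular 16-gon of circumradius 2.338 (√(r²−h²) with h=1.88 from center); the cube at (5, 8.5) is present — its section is the full 24×23.5 rectangle; Taking the union: the regions partially overlap (shared area 12.84 mm²), so overlapping operands fuse into one piece — 2 connected regions; (rotated 40° about Z; rotation is an isometry so areas/perimeters/island counts are preserved). Overall, the cross-section has 2 separate islands. Undo the 40° rotation: the query point maps to (22.940, 17.694) in the un-rotated model frame. The nearest boundary edge runs (29.00, 32.00)→(29.00, 8.50); distance from the point to it = 6.06 mm. (Shell/infill is judged within the island containing the point — the largest one.) The point is inside the cross-section and 6.06 mm from the nearest boundary — more than the 1.2 mm shell width (3 × 0.4), so it's in the infill interior.

infill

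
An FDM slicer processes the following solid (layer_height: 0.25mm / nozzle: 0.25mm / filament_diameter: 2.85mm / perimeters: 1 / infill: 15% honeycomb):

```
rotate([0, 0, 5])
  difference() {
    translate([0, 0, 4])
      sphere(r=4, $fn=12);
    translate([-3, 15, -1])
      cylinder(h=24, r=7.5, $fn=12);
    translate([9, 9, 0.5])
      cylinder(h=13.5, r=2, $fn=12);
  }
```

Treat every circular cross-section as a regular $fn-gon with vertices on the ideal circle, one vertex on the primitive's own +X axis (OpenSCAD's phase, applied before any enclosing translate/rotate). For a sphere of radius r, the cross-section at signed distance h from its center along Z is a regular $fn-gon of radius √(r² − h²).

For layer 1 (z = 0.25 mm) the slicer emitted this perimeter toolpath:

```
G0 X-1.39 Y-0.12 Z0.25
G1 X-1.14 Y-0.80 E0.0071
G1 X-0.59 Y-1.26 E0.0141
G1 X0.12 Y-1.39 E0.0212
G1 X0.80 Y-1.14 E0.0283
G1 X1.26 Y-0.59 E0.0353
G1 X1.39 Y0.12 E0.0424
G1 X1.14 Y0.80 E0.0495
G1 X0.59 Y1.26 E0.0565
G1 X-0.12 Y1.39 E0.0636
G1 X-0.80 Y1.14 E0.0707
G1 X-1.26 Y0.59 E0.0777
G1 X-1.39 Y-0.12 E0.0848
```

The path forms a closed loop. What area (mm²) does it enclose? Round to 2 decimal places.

Apply the shoelace formula to the sequence of (X, Y) vertices; enclosed area = 5.82 mm².

5.82 mm²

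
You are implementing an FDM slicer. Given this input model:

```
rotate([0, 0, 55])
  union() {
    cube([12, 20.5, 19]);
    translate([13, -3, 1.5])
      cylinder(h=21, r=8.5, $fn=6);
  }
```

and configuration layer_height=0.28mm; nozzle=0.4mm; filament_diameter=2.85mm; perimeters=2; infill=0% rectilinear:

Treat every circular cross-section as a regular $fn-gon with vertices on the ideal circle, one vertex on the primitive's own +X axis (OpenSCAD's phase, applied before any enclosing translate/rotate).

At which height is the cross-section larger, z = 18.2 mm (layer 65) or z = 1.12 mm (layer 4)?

Layer 65 (z = 18.2): the cube is present — its section is the full 12×20.5 rectangle (area 246.00 mm²); the r=8.5 cylinder at (13, -3) gives a regular 6-gon of circumradius 8.5 (constant along its height) (area = (6/2)·8.500²·sin(360°/6) = 187.71 mm²); Combining (union): the regions partially overlap — summed areas 433.71 mm² minus the doubly-counted overlap 19.66 mm² gives 414.05 mm² — area = 414.05 mm²; (rotated 55° about Z; rotation is an isometry so areas/perimeters/island counts are preserved). So its area = 414.05 mm². Layer 4 (z = 1.12): the cube (footprint 12×20.5) is included at this height (area 246.00 mm²); the cylinder at (13, -3) is absent (z outside [1.5, 22.5]); Merging all regions: only the 12×20.5 cube is present, so the union is just that shape — area = 246.00 mm²; (whole slice rotated 55° about Z — lengths, areas and connectivity unchanged). So its area = 246.00 mm². Layer 65 is larger (414.05 vs 246.00 mm²).

layer 65 (z = 18.2 mm)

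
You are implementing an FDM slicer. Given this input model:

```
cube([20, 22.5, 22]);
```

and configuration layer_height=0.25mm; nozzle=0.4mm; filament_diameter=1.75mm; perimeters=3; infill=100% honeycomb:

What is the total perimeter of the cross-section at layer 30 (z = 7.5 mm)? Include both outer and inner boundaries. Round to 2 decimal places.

At z = 7.5 mm: the cube (footprint 20×22.5) is included at this height (perimeter 85.00 mm). Overall, the cross-section is a single solid region. Total boundary length (outer) = 85.00 mm.

85.00 mm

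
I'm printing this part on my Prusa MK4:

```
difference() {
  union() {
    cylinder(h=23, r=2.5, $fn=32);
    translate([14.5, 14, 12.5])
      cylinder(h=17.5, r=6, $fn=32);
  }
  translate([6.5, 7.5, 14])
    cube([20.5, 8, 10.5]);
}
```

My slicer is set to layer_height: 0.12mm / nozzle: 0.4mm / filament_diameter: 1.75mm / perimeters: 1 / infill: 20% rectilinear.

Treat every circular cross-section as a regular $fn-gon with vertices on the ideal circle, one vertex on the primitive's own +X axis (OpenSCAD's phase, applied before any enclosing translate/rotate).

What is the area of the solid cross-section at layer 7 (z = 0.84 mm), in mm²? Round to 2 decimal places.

19.51 mm²

At z = 0.84 mm: the r=2.5 cylinder contributes a regular 32-gon of circumradius 2.5 (area = (32/2)·2.500²·sin(360°/32) = 19.51 mm²); the cylinder at (14.5, 14) is not intersected at this z (z outside [12.5, 30]); Combining (union): only the r=2.5 cylinder is present, so the union is just that shape — area = 19.51 mm²; the cube at (6.5, 7.5) is absent (z outside [14, 24.5]); Subtracting the remaining from the first: none of the subtracted shapes is present at this height, so the result so far is unchanged — area = 19.51 mm². Overall, the cross-section is a single solid region. Net area = 19.51 mm².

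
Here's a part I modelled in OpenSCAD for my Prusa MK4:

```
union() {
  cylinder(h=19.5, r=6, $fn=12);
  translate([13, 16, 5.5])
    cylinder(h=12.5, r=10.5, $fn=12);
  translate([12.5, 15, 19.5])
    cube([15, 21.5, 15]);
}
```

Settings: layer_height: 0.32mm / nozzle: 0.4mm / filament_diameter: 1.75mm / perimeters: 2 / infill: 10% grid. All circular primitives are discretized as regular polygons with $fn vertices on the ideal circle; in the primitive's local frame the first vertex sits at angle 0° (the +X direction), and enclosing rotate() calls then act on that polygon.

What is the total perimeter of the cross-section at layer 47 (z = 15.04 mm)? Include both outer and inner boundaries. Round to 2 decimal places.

At z = 15.04 mm: the cylinder: section is a regular 12-gon, circumradius r=6 (perimeter = 2·12·6.000·sin(180°/12) = 37.27 mm); the r=10.5 cylinder at (13, 16) contributes a regular 12-gon of circumradius 10.5 (perimeter = 2·12·10.500·sin(180°/12) = 65.22 mm); the cube at (12.5, 15) does not reach this height (z outside [19.5, 34.5]); Combining (union): the 2 present regions are separate (no shared area or edge), so areas and boundary lengths simply add and each stays a separate island — boundary = 102.49 mm. Overall, the cross-section has 2 separate islands. Total boundary length (outer) = 102.49 mm.

102.49 mm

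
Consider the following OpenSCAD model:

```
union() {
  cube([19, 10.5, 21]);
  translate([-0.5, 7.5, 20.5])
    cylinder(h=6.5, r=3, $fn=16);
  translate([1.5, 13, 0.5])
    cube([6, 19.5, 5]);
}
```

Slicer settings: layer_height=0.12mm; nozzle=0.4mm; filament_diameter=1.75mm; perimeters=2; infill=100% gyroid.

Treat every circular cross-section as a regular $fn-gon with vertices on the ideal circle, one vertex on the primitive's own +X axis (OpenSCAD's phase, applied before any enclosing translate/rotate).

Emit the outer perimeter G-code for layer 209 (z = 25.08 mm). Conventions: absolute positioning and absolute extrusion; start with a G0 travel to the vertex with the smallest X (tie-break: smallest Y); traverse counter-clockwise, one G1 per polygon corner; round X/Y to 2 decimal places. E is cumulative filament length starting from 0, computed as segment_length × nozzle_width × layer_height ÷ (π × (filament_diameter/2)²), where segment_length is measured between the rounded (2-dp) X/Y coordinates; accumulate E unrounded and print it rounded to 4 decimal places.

At z = 25.08 mm: the cube does not reach this height (z outside [0, 21]); the r=3 cylinder at (-0.5, 7.5) contributes a regular 16-gon of circumradius 3; the cube at (1.5, 13) does not reach this height (z outside [0.5, 5.5]); Combining (union): only the r=3 cylinder at (-0.5, 7.5) is present, so the union is just that shape — 1 connected region. The outline is a single polygon with 16 vertices. Extrusion per mm of travel: 0.4 × 0.12 / (π × 0.875²) = 0.019956. Accumulating E over each segment gives final E = 0.3736.

G0 X-3.50 Y7.50 Z25.08
G1 X-3.27 Y6.35 E0.0234
G1 X-2.62 Y5.38 E0.0467
G1 X-1.65 Y4.73 E0.0700
G1 X-0.50 Y4.50 E0.0934
G1 X0.65 Y4.73 E0.1168
G1 X1.62 Y5.38 E0.1401
G1 X2.27 Y6.35 E0.1634
G1 X2.50 Y7.50 E0.1868
G1 X2.27 Y8.65 E0.2102
G1 X1.62 Y9.62 E0.2335
G1 X0.65 Y10.27 E0.2568
G1 X-0.50 Y10.50 E0.2802
G1 X-1.65 Y10.27 E0.3036
G1 X-2.62 Y9.62 E0.3269
G1 X-3.27 Y8.65 E0.3502
G1 X-3.50 Y7.50 E0.3736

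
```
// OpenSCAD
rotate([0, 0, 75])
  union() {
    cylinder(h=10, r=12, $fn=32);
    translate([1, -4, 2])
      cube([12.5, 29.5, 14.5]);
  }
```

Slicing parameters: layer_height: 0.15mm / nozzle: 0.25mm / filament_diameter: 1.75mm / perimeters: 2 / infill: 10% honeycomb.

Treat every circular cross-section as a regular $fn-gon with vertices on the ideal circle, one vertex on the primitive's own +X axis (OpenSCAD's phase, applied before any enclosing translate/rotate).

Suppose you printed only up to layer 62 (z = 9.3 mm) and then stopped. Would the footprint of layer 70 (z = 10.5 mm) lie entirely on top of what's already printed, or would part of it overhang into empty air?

Compare the two slices. At z = 9.3: the cylinder: section is a regular 32-gon, circumradius r=12 (area = (32/2)·12.000²·sin(360°/32) = 449.49 mm²); the cube at (1, -4) (footprint 12.5×29.5) is included at this height (area 368.75 mm²); Taking the union: the regions partially overlap — summed areas 818.24 mm² minus the doubly-counted overlap 143.35 mm² gives 674.89 mm² — area = 674.89 mm²; (whole slice rotated 75° about Z — lengths, areas and connectivity unchanged). At z = 10.5: the cylinder does not reach this height (z outside [0, 10]); the cube at (1, -4) (footprint 12.5×29.5) is included at this height (area 368.75 mm²); Taking the union: only the 12.5×29.5 cube at (1, -4) is present, so the union is just that shape — area = 368.75 mm²; (whole slice rotated 75° about Z — lengths, areas and connectivity unchanged). Checking containment: the cross-section at z = 10.5 is a subset of the cross-section at z = 9.3.

entirely on top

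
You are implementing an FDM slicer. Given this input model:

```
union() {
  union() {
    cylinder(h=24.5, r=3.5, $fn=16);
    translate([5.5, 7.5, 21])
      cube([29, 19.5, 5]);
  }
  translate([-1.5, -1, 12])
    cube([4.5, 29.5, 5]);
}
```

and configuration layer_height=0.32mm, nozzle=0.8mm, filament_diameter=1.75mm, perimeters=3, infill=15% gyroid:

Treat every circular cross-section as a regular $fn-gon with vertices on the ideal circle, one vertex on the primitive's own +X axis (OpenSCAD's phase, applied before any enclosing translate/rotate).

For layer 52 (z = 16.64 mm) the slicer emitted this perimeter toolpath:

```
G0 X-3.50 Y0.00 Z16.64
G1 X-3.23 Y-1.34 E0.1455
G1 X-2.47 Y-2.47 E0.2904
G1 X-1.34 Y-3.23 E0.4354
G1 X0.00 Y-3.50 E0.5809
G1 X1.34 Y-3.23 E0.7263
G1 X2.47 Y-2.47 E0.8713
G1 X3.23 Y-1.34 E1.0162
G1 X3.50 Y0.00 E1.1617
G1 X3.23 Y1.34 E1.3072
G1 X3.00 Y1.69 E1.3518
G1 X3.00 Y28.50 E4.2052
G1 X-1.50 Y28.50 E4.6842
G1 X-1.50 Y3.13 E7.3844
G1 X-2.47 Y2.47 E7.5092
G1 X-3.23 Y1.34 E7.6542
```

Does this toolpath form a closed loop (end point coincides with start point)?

no

Start point (G0): (-3.50, 0.00). End point (last G1): the path does not return to the start — open.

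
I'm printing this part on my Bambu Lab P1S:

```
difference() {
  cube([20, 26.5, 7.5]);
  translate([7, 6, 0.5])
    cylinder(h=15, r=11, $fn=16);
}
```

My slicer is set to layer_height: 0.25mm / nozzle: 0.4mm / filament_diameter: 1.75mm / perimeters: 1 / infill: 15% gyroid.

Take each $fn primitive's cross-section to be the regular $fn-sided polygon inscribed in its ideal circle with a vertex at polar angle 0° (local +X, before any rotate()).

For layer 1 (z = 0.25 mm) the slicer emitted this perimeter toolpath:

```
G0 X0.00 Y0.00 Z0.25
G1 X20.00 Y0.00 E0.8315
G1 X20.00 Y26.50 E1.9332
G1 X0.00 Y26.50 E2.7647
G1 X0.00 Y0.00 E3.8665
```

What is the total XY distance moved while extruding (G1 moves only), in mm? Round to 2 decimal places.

Sum the Euclidean lengths of each G1 segment: total = 93.00 mm.

93.00 mm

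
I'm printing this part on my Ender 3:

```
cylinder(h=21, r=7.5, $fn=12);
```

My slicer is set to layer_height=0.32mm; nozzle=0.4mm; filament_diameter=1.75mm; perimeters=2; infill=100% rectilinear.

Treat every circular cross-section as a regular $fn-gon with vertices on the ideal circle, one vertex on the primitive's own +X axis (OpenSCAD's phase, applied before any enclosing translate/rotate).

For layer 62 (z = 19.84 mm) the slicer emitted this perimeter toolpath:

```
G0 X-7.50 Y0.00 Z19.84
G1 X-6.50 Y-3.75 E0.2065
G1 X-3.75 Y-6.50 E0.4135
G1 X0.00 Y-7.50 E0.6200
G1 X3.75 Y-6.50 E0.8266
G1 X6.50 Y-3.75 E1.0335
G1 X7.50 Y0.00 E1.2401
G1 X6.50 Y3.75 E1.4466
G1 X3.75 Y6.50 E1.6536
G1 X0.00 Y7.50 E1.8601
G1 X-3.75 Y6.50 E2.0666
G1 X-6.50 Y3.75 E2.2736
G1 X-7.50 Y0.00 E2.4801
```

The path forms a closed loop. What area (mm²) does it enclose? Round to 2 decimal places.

168.88 mm²

Apply the shoelace formula to the sequence of (X, Y) vertices; enclosed area = 168.88 mm².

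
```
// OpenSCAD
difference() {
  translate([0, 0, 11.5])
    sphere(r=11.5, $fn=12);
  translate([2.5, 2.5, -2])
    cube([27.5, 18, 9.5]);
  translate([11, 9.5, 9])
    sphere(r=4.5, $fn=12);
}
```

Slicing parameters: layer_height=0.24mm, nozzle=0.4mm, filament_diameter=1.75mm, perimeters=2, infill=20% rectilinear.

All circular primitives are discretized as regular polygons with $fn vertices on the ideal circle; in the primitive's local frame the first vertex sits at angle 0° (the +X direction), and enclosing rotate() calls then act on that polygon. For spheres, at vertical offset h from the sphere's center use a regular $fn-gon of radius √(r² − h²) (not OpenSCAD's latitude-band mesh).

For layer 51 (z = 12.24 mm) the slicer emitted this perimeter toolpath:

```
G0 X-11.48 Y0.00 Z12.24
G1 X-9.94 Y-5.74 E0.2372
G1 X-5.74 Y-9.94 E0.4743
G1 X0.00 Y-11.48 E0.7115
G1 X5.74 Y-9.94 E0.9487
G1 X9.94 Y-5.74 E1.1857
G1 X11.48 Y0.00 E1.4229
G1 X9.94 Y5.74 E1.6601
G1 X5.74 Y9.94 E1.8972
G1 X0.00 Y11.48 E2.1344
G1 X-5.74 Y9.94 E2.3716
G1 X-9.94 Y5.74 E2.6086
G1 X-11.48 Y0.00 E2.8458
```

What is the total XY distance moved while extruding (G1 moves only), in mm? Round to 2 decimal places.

71.30 mm

Sum the Euclidean lengths of each G1 segment: total = 71.30 mm.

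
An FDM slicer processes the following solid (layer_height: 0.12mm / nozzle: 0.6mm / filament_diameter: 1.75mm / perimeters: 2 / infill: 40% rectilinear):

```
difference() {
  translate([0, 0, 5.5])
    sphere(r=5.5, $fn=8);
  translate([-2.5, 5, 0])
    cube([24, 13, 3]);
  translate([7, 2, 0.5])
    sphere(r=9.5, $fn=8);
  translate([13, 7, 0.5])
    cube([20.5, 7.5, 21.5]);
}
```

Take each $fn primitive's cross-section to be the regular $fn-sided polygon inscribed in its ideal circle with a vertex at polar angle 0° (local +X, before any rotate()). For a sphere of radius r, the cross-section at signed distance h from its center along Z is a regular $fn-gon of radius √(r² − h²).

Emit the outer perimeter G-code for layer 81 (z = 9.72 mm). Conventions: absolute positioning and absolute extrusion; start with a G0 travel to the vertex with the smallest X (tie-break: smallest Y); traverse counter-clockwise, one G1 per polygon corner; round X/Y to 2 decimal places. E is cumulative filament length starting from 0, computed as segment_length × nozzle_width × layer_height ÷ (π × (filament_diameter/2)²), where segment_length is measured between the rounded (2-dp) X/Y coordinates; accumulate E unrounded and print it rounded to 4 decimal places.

G0 X-3.53 Y0.00 Z9.72
G1 X-2.49 Y-2.49 E0.0808
G1 X0.00 Y-3.53 E0.1616
G1 X2.49 Y-2.49 E0.2423
G1 X3.53 Y0.00 E0.3231
G1 X2.49 Y2.49 E0.4039
G1 X0.00 Y3.53 E0.4847
G1 X-2.49 Y2.49 E0.5654
G1 X-3.53 Y0.00 E0.6462

At z = 9.72 mm: the r=5.5 sphere contributes a regular 8-gon of circumradius √(5.5²−4.22²) = 3.527; the cube at (-2.5, 5) is not intersected at this z (z outside [0, 3]); the r=9.5 sphere at (7, 2) slices to a regular 8-gon of circumradius 2.289 (√(r²−h²) with h=9.22 from center); the cube at (13, 7) is present — its section is the full 20.5×7.5 rectangle; After the difference (first − rest): starting from the r=5.5 sphere, the r=9.5 sphere at (7, 2) misses the remaining region (no effect); the 20.5×7.5 cube at (13, 7) misses the remaining region (no effect) — 1 connected region. The outline is a single polygon with 8 vertices. Extrusion per mm of travel: 0.6 × 0.12 / (π × 0.875²) = 0.029934. Accumulating E over each segment gives final E = 0.6462.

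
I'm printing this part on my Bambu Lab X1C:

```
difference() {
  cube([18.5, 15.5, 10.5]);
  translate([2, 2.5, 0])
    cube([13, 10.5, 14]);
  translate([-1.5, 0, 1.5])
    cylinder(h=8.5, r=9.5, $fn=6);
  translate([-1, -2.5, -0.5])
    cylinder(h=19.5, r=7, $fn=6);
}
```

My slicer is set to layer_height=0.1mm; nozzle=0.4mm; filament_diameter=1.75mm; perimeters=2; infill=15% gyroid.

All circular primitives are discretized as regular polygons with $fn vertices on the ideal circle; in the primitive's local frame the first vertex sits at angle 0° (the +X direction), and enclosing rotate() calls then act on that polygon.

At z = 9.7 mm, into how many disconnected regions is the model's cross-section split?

1

At z = 9.7 mm: the cube is present — its section is the full 18.5×15.5 rectangle; the cube at (2, 2.5) (footprint 13×10.5) is included at this height; the r=9.5 cylinder at (-1.5, 0) contributes a regular 6-gon of circumradius 9.5; the r=7 cylinder at (-1, -2.5) contributes a regular 6-gon of circumradius 7; Subtracting the remaining from the first: starting from the 18.5×15.5 cube, the 13×10.5 cube at (2, 2.5) lies wholly inside it (removes its full 136.50 mm² and its 47.00 mm outline becomes a hole wall); the r=9.5 cylinder at (-1.5, 0) partially overlaps it — only the 29.65 mm² overlap (of its 234.48 mm²) is removed, clipping the outline; the r=7 cylinder at (-1, -2.5) misses the remaining region (no effect) — 1 connected region. The result has 1 disconnected region.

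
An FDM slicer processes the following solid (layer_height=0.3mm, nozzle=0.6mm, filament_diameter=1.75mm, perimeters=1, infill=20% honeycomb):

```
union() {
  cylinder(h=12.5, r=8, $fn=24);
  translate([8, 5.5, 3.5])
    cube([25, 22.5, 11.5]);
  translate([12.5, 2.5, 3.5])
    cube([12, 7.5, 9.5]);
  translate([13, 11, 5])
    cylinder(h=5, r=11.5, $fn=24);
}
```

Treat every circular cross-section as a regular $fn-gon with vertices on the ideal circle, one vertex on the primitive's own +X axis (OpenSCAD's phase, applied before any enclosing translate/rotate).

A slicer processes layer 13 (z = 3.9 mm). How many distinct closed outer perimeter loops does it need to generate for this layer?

2

At z = 3.9 mm: the cylinder: section is a regular 24-gon, circumradius r=8; the 25×22.5 cube at (8, 5.5) contributes its full rectangle; the cube at (12.5, 2.5) (footprint 12×7.5) is included at this height; the cylinder at (13, 11) is absent (z outside [5, 10]); Taking the union: the regions partially overlap (shared area 54.00 mm²), so overlapping operands fuse into one piece — 2 connected regions. The result has 2 disconnected regions.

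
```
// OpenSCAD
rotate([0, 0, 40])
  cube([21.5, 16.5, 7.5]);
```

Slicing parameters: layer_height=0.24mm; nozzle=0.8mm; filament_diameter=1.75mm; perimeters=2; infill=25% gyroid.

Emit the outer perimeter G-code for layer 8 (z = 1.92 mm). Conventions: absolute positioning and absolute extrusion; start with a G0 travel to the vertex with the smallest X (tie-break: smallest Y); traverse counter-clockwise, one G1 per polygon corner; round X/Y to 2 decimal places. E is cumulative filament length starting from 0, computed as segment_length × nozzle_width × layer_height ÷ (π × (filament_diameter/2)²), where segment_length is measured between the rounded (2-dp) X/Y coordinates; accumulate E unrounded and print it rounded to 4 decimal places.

At z = 1.92 mm: the 21.5×16.5 cube contributes its full rectangle; (whole slice rotated 40° about Z — lengths, areas and connectivity unchanged). The outline is a single polygon with 4 vertices. Extrusion per mm of travel: 0.8 × 0.24 / (π × 0.875²) = 0.079824. Accumulating E over each segment gives final E = 6.0671.

G0 X-10.61 Y12.64 Z1.92
G1 X0.00 Y0.00 E1.3173
G1 X16.47 Y13.82 E3.0336
G1 X5.86 Y26.46 E4.3509
G1 X-10.61 Y12.64 E6.0671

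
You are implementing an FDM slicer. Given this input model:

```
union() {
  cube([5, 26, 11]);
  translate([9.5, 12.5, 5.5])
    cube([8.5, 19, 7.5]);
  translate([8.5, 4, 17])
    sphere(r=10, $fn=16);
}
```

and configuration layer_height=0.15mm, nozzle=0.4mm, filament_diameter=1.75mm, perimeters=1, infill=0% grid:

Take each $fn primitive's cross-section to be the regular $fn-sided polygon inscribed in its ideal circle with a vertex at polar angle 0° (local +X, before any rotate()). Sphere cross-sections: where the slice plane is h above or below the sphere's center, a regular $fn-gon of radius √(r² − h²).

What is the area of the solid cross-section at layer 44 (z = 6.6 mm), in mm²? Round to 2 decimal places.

At z = 6.6 mm: the cube is present — its section is the full 5×26 rectangle (area 130.00 mm²); the 8.5×19 cube at (9.5, 12.5) contributes its full rectangle (area 161.50 mm²); the sphere at (8.5, 4) is not intersected at this z (|z−center|=10.400 > r=10); Merging all regions: the 2 present regions are separate (no shared area or edge), so areas and boundary lengths simply add and each stays a separate island — area = 291.50 mm². Overall, the cross-section has 2 separate islands. Net area = 291.50 mm².

291.50 mm²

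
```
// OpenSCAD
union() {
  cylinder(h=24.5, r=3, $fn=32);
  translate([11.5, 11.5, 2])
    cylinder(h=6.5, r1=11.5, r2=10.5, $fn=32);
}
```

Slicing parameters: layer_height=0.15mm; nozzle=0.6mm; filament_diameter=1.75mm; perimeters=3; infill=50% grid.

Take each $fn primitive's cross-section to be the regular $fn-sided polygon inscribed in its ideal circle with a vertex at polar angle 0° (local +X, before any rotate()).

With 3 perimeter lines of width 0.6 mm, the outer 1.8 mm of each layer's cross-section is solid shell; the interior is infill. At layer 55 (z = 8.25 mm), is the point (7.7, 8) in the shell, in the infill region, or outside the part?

infill

At z = 8.25 mm: the cylinder: section is a regular 32-gon, circumradius r=3; the cone at (11.5, 11.5): at t=0.962 of its height the radius interpolates to r₁+(r₂−r₁)t = 10.538, giving a regular 32-gon of that circumradius; Combining (union): the 2 present regions are separate (no shared area or edge), so areas and boundary lengths simply add and each stays a separate island — 2 connected regions. Overall, the cross-section has 2 separate islands. The nearest boundary edge runs (4.05, 4.05)→(2.74, 5.65); distance from the point to it = 5.33 mm. (Shell/infill is judged within the island containing the point — the largest one.) The point is inside the cross-section and 5.33 mm from the nearest boundary — more than the 1.8 mm shell width (3 × 0.6), so it's in the infill interior.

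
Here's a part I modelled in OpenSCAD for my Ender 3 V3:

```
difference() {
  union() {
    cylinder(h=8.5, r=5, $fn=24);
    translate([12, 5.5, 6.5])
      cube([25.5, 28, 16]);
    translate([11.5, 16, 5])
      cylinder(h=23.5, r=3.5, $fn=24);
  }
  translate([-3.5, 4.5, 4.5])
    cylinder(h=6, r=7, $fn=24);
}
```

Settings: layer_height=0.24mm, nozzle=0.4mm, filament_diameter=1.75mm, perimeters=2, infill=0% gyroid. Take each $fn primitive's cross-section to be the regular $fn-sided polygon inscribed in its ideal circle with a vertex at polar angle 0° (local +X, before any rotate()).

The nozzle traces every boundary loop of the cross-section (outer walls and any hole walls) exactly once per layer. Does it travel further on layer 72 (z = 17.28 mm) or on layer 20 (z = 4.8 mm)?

layer 72 (z = 17.28 mm)

Layer 72 (z = 17.28): the cylinder does not reach this height (z outside [0, 8.5]); the cube at (12, 5.5) is present — its section is the full 25.5×28 rectangle (perimeter 107.00 mm); the cylinder at (11.5, 16): section is a regular 24-gon, circumradius r=3.5 (perimeter = 2·24·3.500·sin(180°/24) = 21.93 mm); Taking the union: the regions partially overlap (shared area 15.56 mm²), so the edge portions inside another operand are dropped and the merged outline is re-measured after clipping — boundary = 112.10 mm; the cylinder at (-3.5, 4.5) does not reach this height (z outside [4.5, 10.5]); Taking the first minus the rest: none of the subtracted shapes is present at this height, so the result so far is unchanged — boundary = 112.10 mm. So its perimeter = 112.10 mm. Layer 20 (z = 4.8): the r=5 cylinder gives a regular 24-gon of circumradius 5 (constant along its height) (perimeter = 2·24·5.000·sin(180°/24) = 31.33 mm); the cube at (12, 5.5) is not intersected at this z (z outside [6.5, 22.5]); the cylinder at (11.5, 16) does not reach this height (z outside [5, 28.5]); Combining (union): only the r=5 cylinder is present, so the union is just that shape — boundary = 31.33 mm; the r=7 cylinder at (-3.5, 4.5) contributes a regular 24-gon of circumradius 7 (perimeter = 2·24·7.000·sin(180°/24) = 43.86 mm); Taking the first minus the rest: starting from that combined region, the r=7 cylinder at (-3.5, 4.5) partially overlaps it — only the 44.93 mm² overlap (of its 152.19 mm²) is removed, clipping the outline — boundary = 28.27 mm. So its perimeter = 28.27 mm. Layer 72 is larger (112.10 vs 28.27 mm).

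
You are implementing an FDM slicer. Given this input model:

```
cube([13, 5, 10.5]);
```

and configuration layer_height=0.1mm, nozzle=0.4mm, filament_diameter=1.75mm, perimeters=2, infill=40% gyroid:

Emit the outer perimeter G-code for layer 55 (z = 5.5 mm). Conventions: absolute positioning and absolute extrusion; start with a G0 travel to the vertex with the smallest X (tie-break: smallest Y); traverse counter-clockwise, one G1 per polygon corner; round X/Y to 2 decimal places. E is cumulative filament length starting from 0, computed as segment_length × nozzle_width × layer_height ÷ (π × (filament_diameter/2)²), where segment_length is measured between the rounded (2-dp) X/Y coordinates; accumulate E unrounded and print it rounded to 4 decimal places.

At z = 5.5 mm: the cube (footprint 13×5) is included at this height. The outline is a single polygon with 4 vertices. Extrusion per mm of travel: 0.4 × 0.1 / (π × 0.875²) = 0.016630. Accumulating E over each segment gives final E = 0.5987.

G0 X0.00 Y0.00 Z5.50
G1 X13.00 Y0.00 E0.2162
G1 X13.00 Y5.00 E0.2993
G1 X0.00 Y5.00 E0.5155
G1 X0.00 Y0.00 E0.5987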